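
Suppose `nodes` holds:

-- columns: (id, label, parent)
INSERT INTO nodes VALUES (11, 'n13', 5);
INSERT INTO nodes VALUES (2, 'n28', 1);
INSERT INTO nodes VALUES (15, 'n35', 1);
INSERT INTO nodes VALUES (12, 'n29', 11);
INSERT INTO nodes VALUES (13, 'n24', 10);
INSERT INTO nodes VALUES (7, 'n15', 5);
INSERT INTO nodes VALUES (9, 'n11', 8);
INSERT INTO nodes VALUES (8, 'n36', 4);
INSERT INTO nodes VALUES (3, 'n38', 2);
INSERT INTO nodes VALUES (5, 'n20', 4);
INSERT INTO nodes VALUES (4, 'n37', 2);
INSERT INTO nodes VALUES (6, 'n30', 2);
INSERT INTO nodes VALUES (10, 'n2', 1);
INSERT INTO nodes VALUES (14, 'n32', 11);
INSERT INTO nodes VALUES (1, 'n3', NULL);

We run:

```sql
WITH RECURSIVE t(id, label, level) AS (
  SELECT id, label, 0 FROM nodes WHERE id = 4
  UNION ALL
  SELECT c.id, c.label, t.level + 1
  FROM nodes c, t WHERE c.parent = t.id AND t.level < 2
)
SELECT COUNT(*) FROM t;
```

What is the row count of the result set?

Base: id=4 (n37) at level 0.
Iteration 1: rows with parent in {4} -> n20 (id 5, level 1), n36 (id 8, level 1).
Iteration 2: rows with parent in {5,8} -> n15 (id 7, level 2), n11 (id 9, level 2), n13 (id 11, level 2).
Iteration 3: level < 2 fails for all current rows; recursion stops.
Total rows emitted: 6.

6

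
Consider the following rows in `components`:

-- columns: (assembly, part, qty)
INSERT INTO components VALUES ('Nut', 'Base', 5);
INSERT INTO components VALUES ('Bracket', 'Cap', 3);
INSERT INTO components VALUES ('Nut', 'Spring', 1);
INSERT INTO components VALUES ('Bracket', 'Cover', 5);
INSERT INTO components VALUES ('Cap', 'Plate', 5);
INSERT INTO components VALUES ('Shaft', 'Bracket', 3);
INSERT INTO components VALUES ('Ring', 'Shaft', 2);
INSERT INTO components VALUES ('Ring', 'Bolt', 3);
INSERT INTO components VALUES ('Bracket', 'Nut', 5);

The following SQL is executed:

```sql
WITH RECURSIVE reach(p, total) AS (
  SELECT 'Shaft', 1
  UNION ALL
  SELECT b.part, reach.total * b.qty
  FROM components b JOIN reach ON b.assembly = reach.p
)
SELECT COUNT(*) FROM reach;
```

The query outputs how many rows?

Base: (Shaft, total=1).
Iteration 1: components of {Shaft} -> Bracket = 1*3 = 3.
Iteration 2: components of {Bracket} -> Cap = 3*3 = 9, Cover = 3*5 = 15, Nut = 3*5 = 15.
Iteration 3: components of {Cap,Cover,Nut} -> Base = 15*5 = 75, Plate = 9*5 = 45, Spring = 15*1 = 15.
Iteration 4: no further components; recursion stops.
Total rows emitted: 8.

8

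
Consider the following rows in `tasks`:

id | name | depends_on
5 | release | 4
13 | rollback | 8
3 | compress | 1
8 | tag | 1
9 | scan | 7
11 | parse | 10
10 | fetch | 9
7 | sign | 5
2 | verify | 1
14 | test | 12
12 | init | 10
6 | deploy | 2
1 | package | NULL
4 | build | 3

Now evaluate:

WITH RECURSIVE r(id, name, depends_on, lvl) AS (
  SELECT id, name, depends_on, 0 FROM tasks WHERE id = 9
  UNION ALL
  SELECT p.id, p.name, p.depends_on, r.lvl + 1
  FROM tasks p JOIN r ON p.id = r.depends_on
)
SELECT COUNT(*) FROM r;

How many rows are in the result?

Base: id=9 (scan), depends_on=7, lvl 0.
Iteration 1: join on id=7 -> sign (id 7, depends_on=5, lvl 1).
Iteration 2: join on id=5 -> release (id 5, depends_on=4, lvl 2).
Iteration 3: join on id=4 -> build (id 4, depends_on=3, lvl 3).
Iteration 4: join on id=3 -> compress (id 3, depends_on=1, lvl 4).
Iteration 5: join on id=1 -> package (id 1, depends_on=NULL, lvl 5).
Iteration 6: depends_on is NULL; no match; recursion stops.
Total rows emitted: 6.

6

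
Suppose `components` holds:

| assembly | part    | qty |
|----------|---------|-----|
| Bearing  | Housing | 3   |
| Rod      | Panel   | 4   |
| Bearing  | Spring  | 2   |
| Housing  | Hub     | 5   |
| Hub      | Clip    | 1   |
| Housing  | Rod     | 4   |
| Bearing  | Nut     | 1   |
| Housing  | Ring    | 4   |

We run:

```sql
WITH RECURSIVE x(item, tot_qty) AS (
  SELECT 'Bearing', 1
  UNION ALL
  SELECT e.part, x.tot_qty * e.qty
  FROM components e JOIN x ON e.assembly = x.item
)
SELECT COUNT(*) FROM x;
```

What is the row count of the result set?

9

Base: (Bearing, tot_qty=1).
Iteration 1: components of {Bearing} -> Housing = 1*3 = 3, Nut = 1*1 = 1, Spring = 1*2 = 2.
Iteration 2: components of {Housing,Nut,Spring} -> Hub = 3*5 = 15, Ring = 3*4 = 12, Rod = 3*4 = 12.
Iteration 3: components of {Hub,Ring,Rod} -> Clip = 15*1 = 15, Panel = 12*4 = 48.
Iteration 4: no further components; recursion stops.
Total rows emitted: 9.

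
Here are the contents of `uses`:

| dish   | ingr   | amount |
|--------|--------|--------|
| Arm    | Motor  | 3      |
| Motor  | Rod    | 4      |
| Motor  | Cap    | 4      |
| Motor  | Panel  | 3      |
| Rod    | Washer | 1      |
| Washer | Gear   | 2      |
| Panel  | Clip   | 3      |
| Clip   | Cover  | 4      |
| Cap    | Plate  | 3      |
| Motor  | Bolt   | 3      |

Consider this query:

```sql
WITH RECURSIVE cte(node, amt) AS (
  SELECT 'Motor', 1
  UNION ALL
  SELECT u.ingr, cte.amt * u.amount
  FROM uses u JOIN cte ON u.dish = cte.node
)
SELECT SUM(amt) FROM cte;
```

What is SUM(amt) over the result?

84

Base: (Motor, amt=1).
Iteration 1: components of {Motor} -> Bolt = 1*3 = 3, Cap = 1*4 = 4, Panel = 1*3 = 3, Rod = 1*4 = 4.
Iteration 2: components of {Bolt,Cap,Panel,Rod} -> Clip = 3*3 = 9, Plate = 4*3 = 12, Washer = 4*1 = 4.
Iteration 3: components of {Clip,Plate,Washer} -> Cover = 9*4 = 36, Gear = 4*2 = 8.
Iteration 4: no further components; recursion stops.
SUM(amt) = 1 + 4 + 4 + 3 + 3 + 4 + 12 + 9 + 8 + 36 = 84.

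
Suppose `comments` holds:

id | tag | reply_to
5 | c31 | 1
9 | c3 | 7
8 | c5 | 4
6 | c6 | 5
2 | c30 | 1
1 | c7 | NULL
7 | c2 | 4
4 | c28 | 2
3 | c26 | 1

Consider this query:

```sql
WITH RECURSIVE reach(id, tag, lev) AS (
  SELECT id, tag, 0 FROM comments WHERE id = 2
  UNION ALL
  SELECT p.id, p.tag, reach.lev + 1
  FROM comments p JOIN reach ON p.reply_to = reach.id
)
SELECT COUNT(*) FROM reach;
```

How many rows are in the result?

5

Base: id=2 (c30) at lev 0.
Iteration 1: rows with reply_to in {2} -> c28 (id 4, lev 1).
Iteration 2: rows with reply_to in {4} -> c2 (id 7, lev 2), c5 (id 8, lev 2).
Iteration 3: rows with reply_to in {7,8} -> c3 (id 9, lev 3).
Iteration 4: no rows with reply_to in {9}; recursion stops.
Total rows emitted: 5.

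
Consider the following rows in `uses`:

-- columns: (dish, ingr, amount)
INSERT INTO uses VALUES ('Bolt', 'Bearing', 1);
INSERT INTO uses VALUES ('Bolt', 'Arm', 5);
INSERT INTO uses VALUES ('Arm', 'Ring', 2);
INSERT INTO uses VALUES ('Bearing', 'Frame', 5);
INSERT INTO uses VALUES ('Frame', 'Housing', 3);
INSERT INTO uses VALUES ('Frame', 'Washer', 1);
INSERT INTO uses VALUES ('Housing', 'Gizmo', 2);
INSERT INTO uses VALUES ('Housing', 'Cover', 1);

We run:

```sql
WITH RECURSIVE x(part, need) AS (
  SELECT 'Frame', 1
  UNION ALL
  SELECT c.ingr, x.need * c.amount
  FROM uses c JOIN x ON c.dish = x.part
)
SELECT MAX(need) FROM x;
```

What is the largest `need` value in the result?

Base: (Frame, need=1).
Iteration 1: components of {Frame} -> Housing = 1*3 = 3, Washer = 1*1 = 1.
Iteration 2: components of {Housing,Washer} -> Cover = 3*1 = 3, Gizmo = 3*2 = 6.
Iteration 3: no further components; recursion stops.
need values: 1, 3, 1, 6, 3; the maximum is 6.

6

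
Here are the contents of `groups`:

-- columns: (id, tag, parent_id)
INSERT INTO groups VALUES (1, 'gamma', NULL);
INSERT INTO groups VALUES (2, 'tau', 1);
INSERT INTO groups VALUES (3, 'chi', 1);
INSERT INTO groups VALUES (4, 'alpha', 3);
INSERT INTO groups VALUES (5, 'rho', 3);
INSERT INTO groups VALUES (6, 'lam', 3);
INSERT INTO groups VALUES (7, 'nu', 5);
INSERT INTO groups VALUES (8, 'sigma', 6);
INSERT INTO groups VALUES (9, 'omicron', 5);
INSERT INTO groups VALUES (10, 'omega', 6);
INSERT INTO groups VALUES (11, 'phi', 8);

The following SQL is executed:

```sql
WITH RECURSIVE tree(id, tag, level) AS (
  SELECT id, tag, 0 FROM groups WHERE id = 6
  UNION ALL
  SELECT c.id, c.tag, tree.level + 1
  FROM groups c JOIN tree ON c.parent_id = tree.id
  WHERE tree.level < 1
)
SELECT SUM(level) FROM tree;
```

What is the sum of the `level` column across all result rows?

2

Base: id=6 (lam) at level 0.
Iteration 1: rows with parent_id in {6} -> sigma (id 8, level 1), omega (id 10, level 1).
Iteration 2: level < 1 fails for all current rows; recursion stops.
SUM(level) = 0 + 1 + 1 = 2.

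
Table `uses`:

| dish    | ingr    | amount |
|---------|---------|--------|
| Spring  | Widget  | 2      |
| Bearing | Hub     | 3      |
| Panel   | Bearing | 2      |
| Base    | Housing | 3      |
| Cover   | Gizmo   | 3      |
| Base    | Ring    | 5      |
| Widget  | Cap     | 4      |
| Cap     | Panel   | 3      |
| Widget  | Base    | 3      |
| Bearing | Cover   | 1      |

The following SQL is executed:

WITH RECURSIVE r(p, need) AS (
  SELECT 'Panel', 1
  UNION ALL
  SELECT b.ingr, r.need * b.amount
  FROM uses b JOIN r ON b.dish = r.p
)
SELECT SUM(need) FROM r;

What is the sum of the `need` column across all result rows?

Base: (Panel, need=1).
Iteration 1: components of {Panel} -> Bearing = 1*2 = 2.
Iteration 2: components of {Bearing} -> Cover = 2*1 = 2, Hub = 2*3 = 6.
Iteration 3: components of {Cover,Hub} -> Gizmo = 2*3 = 6.
Iteration 4: no further components; recursion stops.
SUM(need) = 1 + 2 + 6 + 2 + 6 = 17.

17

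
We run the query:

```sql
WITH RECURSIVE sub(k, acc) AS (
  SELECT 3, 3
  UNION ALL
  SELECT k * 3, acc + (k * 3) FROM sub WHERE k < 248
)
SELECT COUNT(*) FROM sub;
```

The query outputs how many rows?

Base: k=3, acc=3.
Iteration 1: 3 < 248 holds -> k = 3 * 3 = 9, acc = 3 + 9 = 12.
Iteration 2: 9 < 248 holds -> k = 9 * 3 = 27, acc = 12 + 27 = 39.
Iteration 3: 27 < 248 holds -> k = 27 * 3 = 81, acc = 39 + 81 = 120.
Iteration 4: 81 < 248 holds -> k = 81 * 3 = 243, acc = 120 + 243 = 363.
Iteration 5: 243 < 248 holds -> k = 243 * 3 = 729, acc = 363 + 729 = 1092.
Iteration 6: 729 < 248 fails; recursion stops.
Total rows emitted: 6.

6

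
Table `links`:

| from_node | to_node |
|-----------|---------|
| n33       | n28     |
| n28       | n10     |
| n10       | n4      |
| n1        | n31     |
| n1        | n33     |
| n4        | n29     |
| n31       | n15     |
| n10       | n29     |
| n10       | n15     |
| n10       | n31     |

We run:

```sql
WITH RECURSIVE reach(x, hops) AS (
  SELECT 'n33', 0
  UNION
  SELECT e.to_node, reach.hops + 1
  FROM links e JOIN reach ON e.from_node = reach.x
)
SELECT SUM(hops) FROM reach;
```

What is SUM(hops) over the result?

23

Base: (n33, hops=0).
Iteration 1: edges from {n33} -> (n28, hops=1).
Iteration 2: edges from {n28} -> (n10, hops=2).
Iteration 3: edges from {n10} -> (n15, hops=3), (n29, hops=3), (n31, hops=3), (n4, hops=3).
Iteration 4: edges from {n15,n29,n31,n4} -> (n15, hops=4), (n29, hops=4).
Iteration 5: no outgoing edges from {n15,n29}; recursion stops.
SUM(hops) = 0 + 1 + 2 + 3 + 3 + 3 + 3 + 4 + 4 = 23.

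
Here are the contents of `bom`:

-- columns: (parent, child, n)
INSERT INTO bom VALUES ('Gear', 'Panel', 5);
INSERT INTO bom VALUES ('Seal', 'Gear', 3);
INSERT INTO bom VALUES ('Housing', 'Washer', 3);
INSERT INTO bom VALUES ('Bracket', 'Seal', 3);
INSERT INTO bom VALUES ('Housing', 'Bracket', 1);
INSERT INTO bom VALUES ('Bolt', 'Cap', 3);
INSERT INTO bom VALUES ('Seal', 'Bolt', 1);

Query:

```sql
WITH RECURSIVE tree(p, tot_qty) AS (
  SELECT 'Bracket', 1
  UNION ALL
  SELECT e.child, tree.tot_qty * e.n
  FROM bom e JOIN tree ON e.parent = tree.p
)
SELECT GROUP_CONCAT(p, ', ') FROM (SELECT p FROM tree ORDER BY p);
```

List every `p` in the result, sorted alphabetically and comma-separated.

Base: (Bracket, tot_qty=1).
Iteration 1: components of {Bracket} -> Seal = 1*3 = 3.
Iteration 2: components of {Seal} -> Bolt = 3*1 = 3, Gear = 3*3 = 9.
Iteration 3: components of {Bolt,Gear} -> Cap = 3*3 = 9, Panel = 9*5 = 45.
Iteration 4: no further components; recursion stops.

Bolt, Bracket, Cap, Gear, Panel, Seal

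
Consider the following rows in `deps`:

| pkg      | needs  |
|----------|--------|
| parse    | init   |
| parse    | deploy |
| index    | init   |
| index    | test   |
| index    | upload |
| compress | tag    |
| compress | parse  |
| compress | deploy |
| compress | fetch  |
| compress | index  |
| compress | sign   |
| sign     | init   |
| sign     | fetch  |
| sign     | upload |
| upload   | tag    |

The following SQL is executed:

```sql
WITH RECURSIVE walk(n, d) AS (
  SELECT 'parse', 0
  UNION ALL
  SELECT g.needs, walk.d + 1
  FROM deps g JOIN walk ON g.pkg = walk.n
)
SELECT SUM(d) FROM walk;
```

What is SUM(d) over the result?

2

Base: (parse, d=0).
Iteration 1: edges from {parse} -> (deploy, d=1), (init, d=1).
Iteration 2: no outgoing edges from {deploy,init}; recursion stops.
SUM(d) = 0 + 1 + 1 = 2.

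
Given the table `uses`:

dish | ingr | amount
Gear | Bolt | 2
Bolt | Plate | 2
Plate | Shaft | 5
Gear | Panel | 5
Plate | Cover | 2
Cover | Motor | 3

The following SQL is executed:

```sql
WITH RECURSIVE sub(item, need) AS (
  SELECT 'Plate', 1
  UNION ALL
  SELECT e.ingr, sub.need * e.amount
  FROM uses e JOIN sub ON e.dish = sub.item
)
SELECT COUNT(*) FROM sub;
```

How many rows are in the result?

Base: (Plate, need=1).
Iteration 1: components of {Plate} -> Cover = 1*2 = 2, Shaft = 1*5 = 5.
Iteration 2: components of {Cover,Shaft} -> Motor = 2*3 = 6.
Iteration 3: no further components; recursion stops.
Total rows emitted: 4.

4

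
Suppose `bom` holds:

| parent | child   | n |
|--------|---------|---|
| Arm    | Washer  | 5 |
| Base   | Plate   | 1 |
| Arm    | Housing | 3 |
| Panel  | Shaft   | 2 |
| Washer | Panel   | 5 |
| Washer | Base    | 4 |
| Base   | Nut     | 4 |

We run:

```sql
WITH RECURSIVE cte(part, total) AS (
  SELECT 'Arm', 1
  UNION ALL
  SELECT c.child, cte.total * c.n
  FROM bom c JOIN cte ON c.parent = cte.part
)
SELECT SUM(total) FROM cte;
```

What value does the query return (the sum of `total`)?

Base: (Arm, total=1).
Iteration 1: components of {Arm} -> Housing = 1*3 = 3, Washer = 1*5 = 5.
Iteration 2: components of {Housing,Washer} -> Base = 5*4 = 20, Panel = 5*5 = 25.
Iteration 3: components of {Base,Panel} -> Nut = 20*4 = 80, Plate = 20*1 = 20, Shaft = 25*2 = 50.
Iteration 4: no further components; recursion stops.
SUM(total) = 1 + 3 + 5 + 25 + 20 + 50 + 80 + 20 = 204.

204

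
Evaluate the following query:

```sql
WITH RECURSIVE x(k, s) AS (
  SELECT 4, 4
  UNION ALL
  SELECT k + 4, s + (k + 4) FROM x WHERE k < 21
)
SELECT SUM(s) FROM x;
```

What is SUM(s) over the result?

224

Base: k=4, s=4.
Iteration 1: 4 < 21 holds -> k = 4 + 4 = 8, s = 4 + 8 = 12.
Iteration 2: 8 < 21 holds -> k = 8 + 4 = 12, s = 12 + 12 = 24.
Iteration 3: 12 < 21 holds -> k = 12 + 4 = 16, s = 24 + 16 = 40.
Iteration 4: 16 < 21 holds -> k = 16 + 4 = 20, s = 40 + 20 = 60.
Iteration 5: 20 < 21 holds -> k = 20 + 4 = 24, s = 60 + 24 = 84.
Iteration 6: 24 < 21 fails; recursion stops.
SUM(s) = 4 + 12 + 24 + 40 + 60 + 84 = 224.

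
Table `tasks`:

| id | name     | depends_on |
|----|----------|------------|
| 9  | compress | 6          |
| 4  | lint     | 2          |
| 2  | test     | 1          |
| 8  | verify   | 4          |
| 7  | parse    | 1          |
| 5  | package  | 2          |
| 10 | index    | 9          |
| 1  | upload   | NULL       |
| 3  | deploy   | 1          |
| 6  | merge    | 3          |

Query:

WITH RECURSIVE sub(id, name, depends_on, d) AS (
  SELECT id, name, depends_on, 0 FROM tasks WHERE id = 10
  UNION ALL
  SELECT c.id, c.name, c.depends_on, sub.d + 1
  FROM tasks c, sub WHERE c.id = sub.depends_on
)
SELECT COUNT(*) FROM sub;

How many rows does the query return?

Base: id=10 (index), depends_on=9, d 0.
Iteration 1: join on id=9 -> compress (id 9, depends_on=6, d 1).
Iteration 2: join on id=6 -> merge (id 6, depends_on=3, d 2).
Iteration 3: join on id=3 -> deploy (id 3, depends_on=1, d 3).
Iteration 4: join on id=1 -> upload (id 1, depends_on=NULL, d 4).
Iteration 5: depends_on is NULL; no match; recursion stops.
Total rows emitted: 5.

5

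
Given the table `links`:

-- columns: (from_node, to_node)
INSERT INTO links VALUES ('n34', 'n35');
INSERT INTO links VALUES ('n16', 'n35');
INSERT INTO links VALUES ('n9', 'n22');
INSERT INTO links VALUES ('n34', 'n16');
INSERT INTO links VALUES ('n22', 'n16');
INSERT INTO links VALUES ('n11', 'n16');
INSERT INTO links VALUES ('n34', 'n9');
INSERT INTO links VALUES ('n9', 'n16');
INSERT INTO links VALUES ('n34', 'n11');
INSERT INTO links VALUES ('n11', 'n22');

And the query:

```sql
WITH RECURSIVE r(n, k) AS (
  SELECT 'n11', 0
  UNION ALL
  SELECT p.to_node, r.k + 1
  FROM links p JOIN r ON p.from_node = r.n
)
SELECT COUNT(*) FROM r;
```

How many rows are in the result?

Base: (n11, k=0).
Iteration 1: edges from {n11} -> (n16, k=1), (n22, k=1).
Iteration 2: edges from {n16,n22} -> (n16, k=2), (n35, k=2).
Iteration 3: edges from {n16,n35} -> (n35, k=3).
Iteration 4: no outgoing edges from {n35}; recursion stops.
Total rows emitted: 6.

6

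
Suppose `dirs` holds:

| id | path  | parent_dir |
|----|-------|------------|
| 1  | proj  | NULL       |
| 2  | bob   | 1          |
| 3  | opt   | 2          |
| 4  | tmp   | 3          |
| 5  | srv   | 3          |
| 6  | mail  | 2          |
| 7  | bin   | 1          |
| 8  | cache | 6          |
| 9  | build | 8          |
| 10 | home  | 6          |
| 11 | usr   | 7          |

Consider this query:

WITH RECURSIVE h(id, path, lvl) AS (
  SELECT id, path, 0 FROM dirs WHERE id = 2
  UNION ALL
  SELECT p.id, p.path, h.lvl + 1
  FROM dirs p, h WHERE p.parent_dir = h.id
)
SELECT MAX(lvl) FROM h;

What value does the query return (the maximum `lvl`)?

Base: id=2 (bob) at lvl 0.
Iteration 1: rows with parent_dir in {2} -> opt (id 3, lvl 1), mail (id 6, lvl 1).
Iteration 2: rows with parent_dir in {3,6} -> tmp (id 4, lvl 2), srv (id 5, lvl 2), cache (id 8, lvl 2), home (id 10, lvl 2).
Iteration 3: rows with parent_dir in {4,5,8,10} -> build (id 9, lvl 3).
Iteration 4: no rows with parent_dir in {9}; recursion stops.
lvl values: 0, 1, 1, 2, 2, 2, 2, 3; the maximum is 3.

3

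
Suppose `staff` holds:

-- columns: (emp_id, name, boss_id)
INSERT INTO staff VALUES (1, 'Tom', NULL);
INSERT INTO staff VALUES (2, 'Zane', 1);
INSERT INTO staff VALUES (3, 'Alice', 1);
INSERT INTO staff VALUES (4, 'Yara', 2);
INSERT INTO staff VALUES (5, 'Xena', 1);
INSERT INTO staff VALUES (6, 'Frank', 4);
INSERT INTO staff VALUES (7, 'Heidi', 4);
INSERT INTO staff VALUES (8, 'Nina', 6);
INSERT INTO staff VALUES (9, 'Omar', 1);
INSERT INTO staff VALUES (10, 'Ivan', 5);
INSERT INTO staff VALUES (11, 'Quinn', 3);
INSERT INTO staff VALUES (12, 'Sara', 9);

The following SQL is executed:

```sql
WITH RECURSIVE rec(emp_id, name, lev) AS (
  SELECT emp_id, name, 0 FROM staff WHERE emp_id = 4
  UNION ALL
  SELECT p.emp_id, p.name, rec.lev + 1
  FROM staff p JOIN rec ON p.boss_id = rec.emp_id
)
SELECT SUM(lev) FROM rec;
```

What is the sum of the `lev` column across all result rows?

Base: emp_id=4 (Yara) at lev 0.
Iteration 1: rows with boss_id in {4} -> Frank (id 6, lev 1), Heidi (id 7, lev 1).
Iteration 2: rows with boss_id in {6,7} -> Nina (id 8, lev 2).
Iteration 3: no rows with boss_id in {8}; recursion stops.
SUM(lev) = 0 + 1 + 1 + 2 = 4.

4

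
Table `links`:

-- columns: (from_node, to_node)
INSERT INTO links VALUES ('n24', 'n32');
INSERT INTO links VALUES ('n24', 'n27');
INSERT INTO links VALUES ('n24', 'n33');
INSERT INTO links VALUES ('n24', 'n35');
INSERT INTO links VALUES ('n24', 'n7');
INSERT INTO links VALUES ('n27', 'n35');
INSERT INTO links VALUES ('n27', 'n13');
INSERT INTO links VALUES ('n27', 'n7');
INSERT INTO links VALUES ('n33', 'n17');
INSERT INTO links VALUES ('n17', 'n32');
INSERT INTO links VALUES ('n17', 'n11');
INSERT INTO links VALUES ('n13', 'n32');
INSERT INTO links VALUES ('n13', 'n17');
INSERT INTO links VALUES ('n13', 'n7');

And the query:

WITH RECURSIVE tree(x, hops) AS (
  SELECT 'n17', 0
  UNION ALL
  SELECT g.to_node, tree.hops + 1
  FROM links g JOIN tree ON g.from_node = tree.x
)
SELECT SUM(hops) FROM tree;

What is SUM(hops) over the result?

2

Base: (n17, hops=0).
Iteration 1: edges from {n17} -> (n11, hops=1), (n32, hops=1).
Iteration 2: no outgoing edges from {n11,n32}; recursion stops.
SUM(hops) = 0 + 1 + 1 = 2.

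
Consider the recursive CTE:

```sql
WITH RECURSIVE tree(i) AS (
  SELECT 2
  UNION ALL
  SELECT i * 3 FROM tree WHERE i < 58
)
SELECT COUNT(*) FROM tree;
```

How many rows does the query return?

5

Base: i=2.
Iteration 1: 2 < 58 holds -> i = 2 * 3 = 6.
Iteration 2: 6 < 58 holds -> i = 6 * 3 = 18.
Iteration 3: 18 < 58 holds -> i = 18 * 3 = 54.
Iteration 4: 54 < 58 holds -> i = 54 * 3 = 162.
Iteration 5: 162 < 58 fails; recursion stops.
Total rows emitted: 5.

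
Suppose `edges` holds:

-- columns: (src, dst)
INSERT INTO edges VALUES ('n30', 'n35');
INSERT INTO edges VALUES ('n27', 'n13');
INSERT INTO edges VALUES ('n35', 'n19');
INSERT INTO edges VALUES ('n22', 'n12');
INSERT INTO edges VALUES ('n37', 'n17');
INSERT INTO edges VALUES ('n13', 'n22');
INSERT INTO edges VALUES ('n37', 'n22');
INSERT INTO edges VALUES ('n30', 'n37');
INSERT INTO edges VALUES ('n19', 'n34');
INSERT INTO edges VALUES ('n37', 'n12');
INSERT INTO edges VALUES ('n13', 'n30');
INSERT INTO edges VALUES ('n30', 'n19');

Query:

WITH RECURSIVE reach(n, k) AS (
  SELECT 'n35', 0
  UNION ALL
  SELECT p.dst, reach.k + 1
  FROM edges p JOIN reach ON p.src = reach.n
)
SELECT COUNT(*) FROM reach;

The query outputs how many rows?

Base: (n35, k=0).
Iteration 1: edges from {n35} -> (n19, k=1).
Iteration 2: edges from {n19} -> (n34, k=2).
Iteration 3: no outgoing edges from {n34}; recursion stops.
Total rows emitted: 3.

3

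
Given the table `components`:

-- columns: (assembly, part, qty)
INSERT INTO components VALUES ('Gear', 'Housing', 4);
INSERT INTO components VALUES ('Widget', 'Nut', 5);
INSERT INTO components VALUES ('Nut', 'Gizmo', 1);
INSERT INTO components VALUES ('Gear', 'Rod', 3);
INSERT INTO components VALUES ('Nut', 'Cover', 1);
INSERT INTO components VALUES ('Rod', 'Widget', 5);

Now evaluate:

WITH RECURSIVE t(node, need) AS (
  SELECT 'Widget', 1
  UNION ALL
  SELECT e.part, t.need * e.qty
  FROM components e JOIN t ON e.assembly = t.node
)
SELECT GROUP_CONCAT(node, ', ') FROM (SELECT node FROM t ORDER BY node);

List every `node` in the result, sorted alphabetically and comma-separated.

Base: (Widget, need=1).
Iteration 1: components of {Widget} -> Nut = 1*5 = 5.
Iteration 2: components of {Nut} -> Cover = 5*1 = 5, Gizmo = 5*1 = 5.
Iteration 3: no further components; recursion stops.

Cover, Gizmo, Nut, Widget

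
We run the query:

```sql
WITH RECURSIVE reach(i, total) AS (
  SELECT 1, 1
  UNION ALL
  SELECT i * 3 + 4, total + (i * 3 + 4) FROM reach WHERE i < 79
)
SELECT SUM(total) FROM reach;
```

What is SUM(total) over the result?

154

Base: i=1, total=1.
Iteration 1: 1 < 79 holds -> i = 1 * 3 + 4 = 7, total = 1 + 7 = 8.
Iteration 2: 7 < 79 holds -> i = 7 * 3 + 4 = 25, total = 8 + 25 = 33.
Iteration 3: 25 < 79 holds -> i = 25 * 3 + 4 = 79, total = 33 + 79 = 112.
Iteration 4: 79 < 79 fails; recursion stops.
SUM(total) = 1 + 8 + 33 + 112 = 154.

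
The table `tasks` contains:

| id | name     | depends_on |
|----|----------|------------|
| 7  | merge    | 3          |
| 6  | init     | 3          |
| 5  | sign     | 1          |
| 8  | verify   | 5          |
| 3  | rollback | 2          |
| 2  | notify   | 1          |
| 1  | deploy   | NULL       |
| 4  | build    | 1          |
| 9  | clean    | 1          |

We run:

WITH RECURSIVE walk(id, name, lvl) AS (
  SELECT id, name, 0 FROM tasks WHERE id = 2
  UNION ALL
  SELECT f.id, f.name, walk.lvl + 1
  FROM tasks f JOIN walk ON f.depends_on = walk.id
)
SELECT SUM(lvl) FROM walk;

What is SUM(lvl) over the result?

Base: id=2 (notify) at lvl 0.
Iteration 1: rows with depends_on in {2} -> rollback (id 3, lvl 1).
Iteration 2: rows with depends_on in {3} -> init (id 6, lvl 2), merge (id 7, lvl 2).
Iteration 3: no rows with depends_on in {6,7}; recursion stops.
SUM(lvl) = 0 + 1 + 2 + 2 = 5.

5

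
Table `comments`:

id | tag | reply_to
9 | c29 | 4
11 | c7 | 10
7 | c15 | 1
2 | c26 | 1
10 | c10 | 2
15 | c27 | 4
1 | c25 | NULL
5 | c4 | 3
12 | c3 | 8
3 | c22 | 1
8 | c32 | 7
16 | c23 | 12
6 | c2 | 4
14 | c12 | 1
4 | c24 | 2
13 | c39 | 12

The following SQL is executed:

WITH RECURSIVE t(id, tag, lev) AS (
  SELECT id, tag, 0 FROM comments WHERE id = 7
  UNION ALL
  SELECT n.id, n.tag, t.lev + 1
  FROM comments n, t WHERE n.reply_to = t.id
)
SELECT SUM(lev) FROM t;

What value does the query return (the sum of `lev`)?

9

Base: id=7 (c15) at lev 0.
Iteration 1: rows with reply_to in {7} -> c32 (id 8, lev 1).
Iteration 2: rows with reply_to in {8} -> c3 (id 12, lev 2).
Iteration 3: rows with reply_to in {12} -> c39 (id 13, lev 3), c23 (id 16, lev 3).
Iteration 4: no rows with reply_to in {13,16}; recursion stops.
SUM(lev) = 0 + 1 + 2 + 3 + 3 = 9.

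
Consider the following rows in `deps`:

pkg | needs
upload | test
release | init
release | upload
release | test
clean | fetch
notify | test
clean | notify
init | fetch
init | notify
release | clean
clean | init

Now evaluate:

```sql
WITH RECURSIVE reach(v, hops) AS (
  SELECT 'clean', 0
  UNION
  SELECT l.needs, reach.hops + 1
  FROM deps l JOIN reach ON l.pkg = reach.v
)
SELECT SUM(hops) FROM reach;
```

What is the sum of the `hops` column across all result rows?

12

Base: (clean, hops=0).
Iteration 1: edges from {clean} -> (fetch, hops=1), (init, hops=1), (notify, hops=1).
Iteration 2: edges from {fetch,init,notify} -> (fetch, hops=2), (notify, hops=2), (test, hops=2).
Iteration 3: edges from {fetch,notify,test} -> (test, hops=3).
Iteration 4: no outgoing edges from {test}; recursion stops.
SUM(hops) = 0 + 1 + 1 + 1 + 2 + 2 + 2 + 3 = 12.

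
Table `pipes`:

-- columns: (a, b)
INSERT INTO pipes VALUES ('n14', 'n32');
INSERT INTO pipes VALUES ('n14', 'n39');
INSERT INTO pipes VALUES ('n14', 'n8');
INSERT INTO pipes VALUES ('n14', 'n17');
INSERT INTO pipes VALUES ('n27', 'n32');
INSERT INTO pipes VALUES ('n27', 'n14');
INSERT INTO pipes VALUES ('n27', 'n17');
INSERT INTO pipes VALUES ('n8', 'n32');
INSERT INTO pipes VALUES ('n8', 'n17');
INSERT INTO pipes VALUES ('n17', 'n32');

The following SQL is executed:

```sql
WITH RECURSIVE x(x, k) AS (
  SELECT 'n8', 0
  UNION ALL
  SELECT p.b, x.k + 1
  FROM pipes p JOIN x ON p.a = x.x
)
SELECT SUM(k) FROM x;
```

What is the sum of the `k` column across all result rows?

4

Base: (n8, k=0).
Iteration 1: edges from {n8} -> (n17, k=1), (n32, k=1).
Iteration 2: edges from {n17,n32} -> (n32, k=2).
Iteration 3: no outgoing edges from {n32}; recursion stops.
SUM(k) = 0 + 1 + 1 + 2 = 4.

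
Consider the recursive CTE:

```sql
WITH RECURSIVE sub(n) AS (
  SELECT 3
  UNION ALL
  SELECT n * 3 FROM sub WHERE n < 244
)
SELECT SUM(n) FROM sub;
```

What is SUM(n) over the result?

Base: n=3.
Iteration 1: 3 < 244 holds -> n = 3 * 3 = 9.
Iteration 2: 9 < 244 holds -> n = 9 * 3 = 27.
Iteration 3: 27 < 244 holds -> n = 27 * 3 = 81.
Iteration 4: 81 < 244 holds -> n = 81 * 3 = 243.
Iteration 5: 243 < 244 holds -> n = 243 * 3 = 729.
Iteration 6: 729 < 244 fails; recursion stops.
SUM(n) = 3 + 9 + 27 + 81 + 243 + 729 = 1092.

1092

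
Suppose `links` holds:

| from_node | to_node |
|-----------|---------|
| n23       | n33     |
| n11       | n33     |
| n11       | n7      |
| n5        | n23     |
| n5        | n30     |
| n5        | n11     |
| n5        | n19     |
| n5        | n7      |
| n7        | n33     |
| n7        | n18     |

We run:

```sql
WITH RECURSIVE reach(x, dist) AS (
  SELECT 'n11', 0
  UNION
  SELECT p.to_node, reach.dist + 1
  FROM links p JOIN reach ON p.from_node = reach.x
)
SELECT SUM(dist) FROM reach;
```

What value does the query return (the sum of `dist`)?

Base: (n11, dist=0).
Iteration 1: edges from {n11} -> (n33, dist=1), (n7, dist=1).
Iteration 2: edges from {n33,n7} -> (n18, dist=2), (n33, dist=2).
Iteration 3: no outgoing edges from {n18,n33}; recursion stops.
SUM(dist) = 0 + 1 + 1 + 2 + 2 = 6.

6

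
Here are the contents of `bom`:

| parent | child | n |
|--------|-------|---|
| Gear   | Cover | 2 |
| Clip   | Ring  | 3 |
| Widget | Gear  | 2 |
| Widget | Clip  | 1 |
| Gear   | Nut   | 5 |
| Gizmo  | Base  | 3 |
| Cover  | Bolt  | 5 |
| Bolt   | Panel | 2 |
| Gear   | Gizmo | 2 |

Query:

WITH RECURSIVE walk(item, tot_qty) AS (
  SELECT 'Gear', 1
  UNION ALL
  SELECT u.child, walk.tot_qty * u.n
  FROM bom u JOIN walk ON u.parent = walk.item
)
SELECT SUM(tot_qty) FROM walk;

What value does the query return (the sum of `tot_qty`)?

Base: (Gear, tot_qty=1).
Iteration 1: components of {Gear} -> Cover = 1*2 = 2, Gizmo = 1*2 = 2, Nut = 1*5 = 5.
Iteration 2: components of {Cover,Gizmo,Nut} -> Base = 2*3 = 6, Bolt = 2*5 = 10.
Iteration 3: components of {Base,Bolt} -> Panel = 10*2 = 20.
Iteration 4: no further components; recursion stops.
SUM(tot_qty) = 1 + 2 + 5 + 2 + 6 + 10 + 20 = 46.

46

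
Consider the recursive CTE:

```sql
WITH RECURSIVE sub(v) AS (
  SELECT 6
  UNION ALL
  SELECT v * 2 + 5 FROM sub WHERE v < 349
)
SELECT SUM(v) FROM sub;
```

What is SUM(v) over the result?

1362

Base: v=6.
Iteration 1: 6 < 349 holds -> v = 6 * 2 + 5 = 17.
Iteration 2: 17 < 349 holds -> v = 17 * 2 + 5 = 39.
Iteration 3: 39 < 349 holds -> v = 39 * 2 + 5 = 83.
Iteration 4: 83 < 349 holds -> v = 83 * 2 + 5 = 171.
Iteration 5: 171 < 349 holds -> v = 171 * 2 + 5 = 347.
Iteration 6: 347 < 349 holds -> v = 347 * 2 + 5 = 699.
Iteration 7: 699 < 349 fails; recursion stops.
SUM(v) = 6 + 17 + 39 + 83 + 171 + 347 + 699 = 1362.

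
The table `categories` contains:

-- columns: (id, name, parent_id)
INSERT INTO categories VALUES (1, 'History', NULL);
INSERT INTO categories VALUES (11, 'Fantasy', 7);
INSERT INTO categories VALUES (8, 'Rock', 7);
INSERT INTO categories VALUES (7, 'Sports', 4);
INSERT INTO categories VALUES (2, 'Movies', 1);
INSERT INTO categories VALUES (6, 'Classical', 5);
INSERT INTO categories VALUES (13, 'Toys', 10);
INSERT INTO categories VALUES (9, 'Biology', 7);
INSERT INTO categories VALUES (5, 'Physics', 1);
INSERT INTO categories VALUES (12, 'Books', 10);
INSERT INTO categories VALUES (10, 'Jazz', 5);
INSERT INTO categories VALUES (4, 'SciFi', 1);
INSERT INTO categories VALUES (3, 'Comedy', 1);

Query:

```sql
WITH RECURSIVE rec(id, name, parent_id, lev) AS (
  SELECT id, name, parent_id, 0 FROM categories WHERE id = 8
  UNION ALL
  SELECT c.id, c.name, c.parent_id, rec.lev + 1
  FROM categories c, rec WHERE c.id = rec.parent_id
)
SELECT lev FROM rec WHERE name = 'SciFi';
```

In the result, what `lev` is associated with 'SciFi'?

Base: id=8 (Rock), parent_id=7, lev 0.
Iteration 1: join on id=7 -> Sports (id 7, parent_id=4, lev 1).
Iteration 2: join on id=4 -> SciFi (id 4, parent_id=1, lev 2).
Iteration 3: join on id=1 -> History (id 1, parent_id=NULL, lev 3).
Iteration 4: parent_id is NULL; no match; recursion stops.

2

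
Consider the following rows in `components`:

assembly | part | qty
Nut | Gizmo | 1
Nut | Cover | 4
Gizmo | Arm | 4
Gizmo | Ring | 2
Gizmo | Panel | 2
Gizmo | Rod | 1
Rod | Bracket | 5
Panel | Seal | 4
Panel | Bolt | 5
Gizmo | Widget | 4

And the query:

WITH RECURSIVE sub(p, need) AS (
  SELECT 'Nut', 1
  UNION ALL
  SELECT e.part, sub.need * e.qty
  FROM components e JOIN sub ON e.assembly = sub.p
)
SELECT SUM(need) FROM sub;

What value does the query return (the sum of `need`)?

42

Base: (Nut, need=1).
Iteration 1: components of {Nut} -> Cover = 1*4 = 4, Gizmo = 1*1 = 1.
Iteration 2: components of {Cover,Gizmo} -> Arm = 1*4 = 4, Panel = 1*2 = 2, Ring = 1*2 = 2, Rod = 1*1 = 1, Widget = 1*4 = 4.
Iteration 3: components of {Arm,Panel,Ring,Rod,Widget} -> Bolt = 2*5 = 10, Bracket = 1*5 = 5, Seal = 2*4 = 8.
Iteration 4: no further components; recursion stops.
SUM(need) = 1 + 1 + 4 + 4 + 2 + 2 + 1 + 4 + 8 + 10 + 5 = 42.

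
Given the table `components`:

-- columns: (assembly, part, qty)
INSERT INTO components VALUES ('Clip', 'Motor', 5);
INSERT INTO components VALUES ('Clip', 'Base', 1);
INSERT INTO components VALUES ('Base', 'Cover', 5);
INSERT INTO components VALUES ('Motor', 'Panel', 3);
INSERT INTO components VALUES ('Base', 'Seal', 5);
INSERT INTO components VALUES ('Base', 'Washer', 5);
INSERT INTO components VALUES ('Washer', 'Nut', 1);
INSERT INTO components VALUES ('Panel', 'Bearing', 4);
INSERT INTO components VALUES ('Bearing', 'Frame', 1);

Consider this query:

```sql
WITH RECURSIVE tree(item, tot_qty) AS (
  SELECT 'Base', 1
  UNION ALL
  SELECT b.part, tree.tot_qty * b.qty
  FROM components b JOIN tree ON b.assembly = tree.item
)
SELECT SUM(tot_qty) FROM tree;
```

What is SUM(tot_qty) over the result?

Base: (Base, tot_qty=1).
Iteration 1: components of {Base} -> Cover = 1*5 = 5, Seal = 1*5 = 5, Washer = 1*5 = 5.
Iteration 2: components of {Cover,Seal,Washer} -> Nut = 5*1 = 5.
Iteration 3: no further components; recursion stops.
SUM(tot_qty) = 1 + 5 + 5 + 5 + 5 = 21.

21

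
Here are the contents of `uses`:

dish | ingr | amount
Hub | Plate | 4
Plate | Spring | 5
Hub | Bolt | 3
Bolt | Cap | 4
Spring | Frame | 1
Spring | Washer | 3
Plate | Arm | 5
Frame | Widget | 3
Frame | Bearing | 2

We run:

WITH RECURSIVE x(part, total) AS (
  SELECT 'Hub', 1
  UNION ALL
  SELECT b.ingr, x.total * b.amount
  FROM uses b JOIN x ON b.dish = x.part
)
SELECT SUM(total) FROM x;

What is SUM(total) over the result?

240

Base: (Hub, total=1).
Iteration 1: components of {Hub} -> Bolt = 1*3 = 3, Plate = 1*4 = 4.
Iteration 2: components of {Bolt,Plate} -> Arm = 4*5 = 20, Cap = 3*4 = 12, Spring = 4*5 = 20.
Iteration 3: components of {Arm,Cap,Spring} -> Frame = 20*1 = 20, Washer = 20*3 = 60.
Iteration 4: components of {Frame,Washer} -> Bearing = 20*2 = 40, Widget = 20*3 = 60.
Iteration 5: no further components; recursion stops.
SUM(total) = 1 + 4 + 3 + 20 + 20 + 12 + 20 + 60 + 60 + 40 = 240.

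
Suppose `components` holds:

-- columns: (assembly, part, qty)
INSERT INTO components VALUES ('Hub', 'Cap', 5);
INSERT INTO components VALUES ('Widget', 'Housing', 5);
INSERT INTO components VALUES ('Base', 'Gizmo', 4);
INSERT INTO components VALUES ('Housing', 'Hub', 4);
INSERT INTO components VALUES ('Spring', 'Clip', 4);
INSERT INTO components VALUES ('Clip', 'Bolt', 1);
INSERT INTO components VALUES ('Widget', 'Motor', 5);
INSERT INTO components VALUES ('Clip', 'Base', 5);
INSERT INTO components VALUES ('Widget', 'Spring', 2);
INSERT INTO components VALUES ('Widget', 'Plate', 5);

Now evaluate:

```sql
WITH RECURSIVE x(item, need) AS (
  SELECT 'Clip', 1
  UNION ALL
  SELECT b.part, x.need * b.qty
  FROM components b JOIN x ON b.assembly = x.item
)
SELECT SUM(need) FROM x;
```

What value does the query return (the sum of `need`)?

Base: (Clip, need=1).
Iteration 1: components of {Clip} -> Base = 1*5 = 5, Bolt = 1*1 = 1.
Iteration 2: components of {Base,Bolt} -> Gizmo = 5*4 = 20.
Iteration 3: no further components; recursion stops.
SUM(need) = 1 + 5 + 1 + 20 = 27.

27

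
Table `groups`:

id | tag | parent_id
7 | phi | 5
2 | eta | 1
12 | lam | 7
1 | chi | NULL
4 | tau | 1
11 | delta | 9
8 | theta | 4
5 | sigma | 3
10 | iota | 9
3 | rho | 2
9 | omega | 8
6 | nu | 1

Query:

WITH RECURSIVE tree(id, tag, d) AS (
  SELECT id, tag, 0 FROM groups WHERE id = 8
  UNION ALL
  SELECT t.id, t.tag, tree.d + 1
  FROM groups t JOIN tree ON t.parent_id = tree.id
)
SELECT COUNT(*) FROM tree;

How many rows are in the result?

Base: id=8 (theta) at d 0.
Iteration 1: rows with parent_id in {8} -> omega (id 9, d 1).
Iteration 2: rows with parent_id in {9} -> iota (id 10, d 2), delta (id 11, d 2).
Iteration 3: no rows with parent_id in {10,11}; recursion stops.
Total rows emitted: 4.

4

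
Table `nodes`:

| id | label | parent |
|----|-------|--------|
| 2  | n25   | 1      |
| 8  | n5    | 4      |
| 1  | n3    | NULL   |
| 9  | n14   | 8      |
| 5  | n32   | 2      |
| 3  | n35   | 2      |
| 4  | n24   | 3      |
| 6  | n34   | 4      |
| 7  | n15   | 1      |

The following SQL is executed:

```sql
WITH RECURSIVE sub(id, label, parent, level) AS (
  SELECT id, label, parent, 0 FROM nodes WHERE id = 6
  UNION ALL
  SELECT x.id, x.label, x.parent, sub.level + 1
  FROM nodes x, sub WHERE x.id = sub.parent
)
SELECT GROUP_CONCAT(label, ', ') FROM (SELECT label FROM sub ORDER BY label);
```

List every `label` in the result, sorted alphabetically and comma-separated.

n24, n25, n3, n34, n35

Base: id=6 (n34), parent=4, level 0.
Iteration 1: join on id=4 -> n24 (id 4, parent=3, level 1).
Iteration 2: join on id=3 -> n35 (id 3, parent=2, level 2).
Iteration 3: join on id=2 -> n25 (id 2, parent=1, level 3).
Iteration 4: join on id=1 -> n3 (id 1, parent=NULL, level 4).
Iteration 5: parent is NULL; no match; recursion stops.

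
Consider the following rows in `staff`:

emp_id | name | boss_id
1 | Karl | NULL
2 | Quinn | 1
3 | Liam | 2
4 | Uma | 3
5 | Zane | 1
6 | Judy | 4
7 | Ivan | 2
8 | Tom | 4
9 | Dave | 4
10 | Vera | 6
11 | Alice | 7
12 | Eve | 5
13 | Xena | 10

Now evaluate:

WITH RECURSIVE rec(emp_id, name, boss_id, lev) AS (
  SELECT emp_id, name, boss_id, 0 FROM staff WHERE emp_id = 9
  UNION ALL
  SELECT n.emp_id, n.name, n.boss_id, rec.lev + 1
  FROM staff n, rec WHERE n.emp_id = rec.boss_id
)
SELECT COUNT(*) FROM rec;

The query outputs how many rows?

Base: emp_id=9 (Dave), boss_id=4, lev 0.
Iteration 1: join on emp_id=4 -> Uma (id 4, boss_id=3, lev 1).
Iteration 2: join on emp_id=3 -> Liam (id 3, boss_id=2, lev 2).
Iteration 3: join on emp_id=2 -> Quinn (id 2, boss_id=1, lev 3).
Iteration 4: join on emp_id=1 -> Karl (id 1, boss_id=NULL, lev 4).
Iteration 5: boss_id is NULL; no match; recursion stops.
Total rows emitted: 5.

5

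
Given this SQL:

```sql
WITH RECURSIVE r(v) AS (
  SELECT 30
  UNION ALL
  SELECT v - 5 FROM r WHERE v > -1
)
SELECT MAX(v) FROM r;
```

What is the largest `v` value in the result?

Base: v=30.
Iteration 1: 30 > -1 holds -> v = 30 - 5 = 25.
Iteration 2: 25 > -1 holds -> v = 25 - 5 = 20.
Iteration 3: 20 > -1 holds -> v = 20 - 5 = 15.
Iteration 4: 15 > -1 holds -> v = 15 - 5 = 10.
Iteration 5: 10 > -1 holds -> v = 10 - 5 = 5.
Iteration 6: 5 > -1 holds -> v = 5 - 5 = 0.
Iteration 7: 0 > -1 holds -> v = 0 - 5 = -5.
Iteration 8: -5 > -1 fails; recursion stops.
v values: 30, 25, 20, 15, 10, 5, 0, -5; the maximum is 30.

30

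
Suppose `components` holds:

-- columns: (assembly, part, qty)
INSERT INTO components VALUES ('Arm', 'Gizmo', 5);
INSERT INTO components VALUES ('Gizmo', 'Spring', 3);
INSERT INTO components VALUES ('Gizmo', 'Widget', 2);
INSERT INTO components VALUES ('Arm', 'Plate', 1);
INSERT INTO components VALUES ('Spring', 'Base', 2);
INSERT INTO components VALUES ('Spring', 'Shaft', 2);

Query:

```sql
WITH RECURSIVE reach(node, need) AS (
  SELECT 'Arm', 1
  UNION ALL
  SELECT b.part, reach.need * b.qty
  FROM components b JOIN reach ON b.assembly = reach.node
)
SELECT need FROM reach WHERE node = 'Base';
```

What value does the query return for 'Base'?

Base: (Arm, need=1).
Iteration 1: components of {Arm} -> Gizmo = 1*5 = 5, Plate = 1*1 = 1.
Iteration 2: components of {Gizmo,Plate} -> Spring = 5*3 = 15, Widget = 5*2 = 10.
Iteration 3: components of {Spring,Widget} -> Base = 15*2 = 30, Shaft = 15*2 = 30.
Iteration 4: no further components; recursion stops.

30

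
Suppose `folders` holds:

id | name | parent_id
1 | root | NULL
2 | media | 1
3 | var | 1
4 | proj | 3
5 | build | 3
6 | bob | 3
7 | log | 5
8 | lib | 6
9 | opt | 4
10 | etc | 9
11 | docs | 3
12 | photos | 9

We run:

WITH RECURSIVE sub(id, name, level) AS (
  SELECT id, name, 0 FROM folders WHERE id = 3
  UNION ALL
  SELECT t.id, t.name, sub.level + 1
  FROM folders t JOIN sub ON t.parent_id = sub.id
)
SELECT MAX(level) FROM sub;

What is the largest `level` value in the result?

3

Base: id=3 (var) at level 0.
Iteration 1: rows with parent_id in {3} -> proj (id 4, level 1), build (id 5, level 1), bob (id 6, level 1), docs (id 11, level 1).
Iteration 2: rows with parent_id in {4,5,6,11} -> log (id 7, level 2), lib (id 8, level 2), opt (id 9, level 2).
Iteration 3: rows with parent_id in {7,8,9} -> etc (id 10, level 3), photos (id 12, level 3).
Iteration 4: no rows with parent_id in {10,12}; recursion stops.
level values: 0, 1, 1, 1, 1, 2, 2, 2, 3, 3; the maximum is 3.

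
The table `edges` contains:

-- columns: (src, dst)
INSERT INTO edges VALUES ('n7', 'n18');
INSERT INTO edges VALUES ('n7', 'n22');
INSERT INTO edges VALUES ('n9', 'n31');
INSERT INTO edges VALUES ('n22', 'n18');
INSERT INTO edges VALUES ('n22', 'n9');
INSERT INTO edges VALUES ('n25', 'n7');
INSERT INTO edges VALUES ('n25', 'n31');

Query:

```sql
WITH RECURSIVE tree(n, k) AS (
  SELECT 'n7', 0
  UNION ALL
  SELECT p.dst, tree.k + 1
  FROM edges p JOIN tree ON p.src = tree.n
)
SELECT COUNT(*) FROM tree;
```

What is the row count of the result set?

Base: (n7, k=0).
Iteration 1: edges from {n7} -> (n18, k=1), (n22, k=1).
Iteration 2: edges from {n18,n22} -> (n18, k=2), (n9, k=2).
Iteration 3: edges from {n18,n9} -> (n31, k=3).
Iteration 4: no outgoing edges from {n31}; recursion stops.
Total rows emitted: 6.

6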